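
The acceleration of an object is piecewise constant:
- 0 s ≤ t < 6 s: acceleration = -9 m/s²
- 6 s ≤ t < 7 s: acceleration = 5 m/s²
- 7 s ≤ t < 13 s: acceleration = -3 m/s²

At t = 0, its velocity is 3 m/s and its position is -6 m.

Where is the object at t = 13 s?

On each constant-a segment, Δv = aΔt and Δx = v₀Δt + ½aΔt²; chain segment to segment.
0–6 s: v starts 3 m/s; Δx = 3·6 + ½·-9·6² = -144 m; v ends -51 m/s.
6–7 s: v starts -51 m/s; Δx = -51·1 + ½·5·1² = -48.5 m; v ends -46 m/s.
7–13 s: v starts -46 m/s; Δx = -46·6 + ½·-3·6² = -330 m; v ends -64 m/s.
x(13) = -6 + Σ Δx = -528.5 m.

-528.5 m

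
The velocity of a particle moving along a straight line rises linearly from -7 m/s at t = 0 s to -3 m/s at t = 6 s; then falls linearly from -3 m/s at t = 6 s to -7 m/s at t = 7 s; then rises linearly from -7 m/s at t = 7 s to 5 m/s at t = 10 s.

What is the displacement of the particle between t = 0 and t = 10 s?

Displacement is the signed area under the v-t curve.
0–6 s: ½(-7 + -3)(6) = -30 m
6–7 s: ½(-3 + -7)(1) = -5 m
7–10 s: ½(-7 + 5)(3) = -3 m
Net displacement = -38 m

-38 m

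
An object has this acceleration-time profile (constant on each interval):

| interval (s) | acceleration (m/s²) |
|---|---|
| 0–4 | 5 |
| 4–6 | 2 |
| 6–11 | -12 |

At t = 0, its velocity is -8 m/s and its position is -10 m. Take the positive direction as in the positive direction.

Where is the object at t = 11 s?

-44 m

On each constant-a segment, Δv = aΔt and Δx = v₀Δt + ½aΔt²; chain segment to segment.
0–4 s: v starts -8 m/s; Δx = -8·4 + ½·5·4² = 8 m; v ends 12 m/s.
4–6 s: v starts 12 m/s; Δx = 12·2 + ½·2·2² = 28 m; v ends 16 m/s.
6–11 s: v starts 16 m/s; Δx = 16·5 + ½·-12·5² = -70 m; v ends -44 m/s.
x(11) = -10 + Σ Δx = -44 m.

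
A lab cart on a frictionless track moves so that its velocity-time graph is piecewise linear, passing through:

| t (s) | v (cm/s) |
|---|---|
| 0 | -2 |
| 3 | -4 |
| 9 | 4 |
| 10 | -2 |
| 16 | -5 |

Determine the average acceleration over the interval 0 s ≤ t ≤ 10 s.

0 cm/s²

Average acceleration = Δv/Δt = (-2 − -2)/(10 − 0) = 0 cm/s².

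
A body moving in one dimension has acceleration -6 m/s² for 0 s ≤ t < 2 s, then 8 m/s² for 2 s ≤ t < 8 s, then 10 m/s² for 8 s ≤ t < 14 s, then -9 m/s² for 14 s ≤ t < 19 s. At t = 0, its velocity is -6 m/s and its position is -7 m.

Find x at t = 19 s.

702.5 m

On each constant-a segment, Δv = aΔt and Δx = v₀Δt + ½aΔt²; chain segment to segment.
0–2 s: v starts -6 m/s; Δx = -6·2 + ½·-6·2² = -24 m; v ends -18 m/s.
2–8 s: v starts -18 m/s; Δx = -18·6 + ½·8·6² = 36 m; v ends 30 m/s.
8–14 s: v starts 30 m/s; Δx = 30·6 + ½·10·6² = 360 m; v ends 90 m/s.
14–19 s: v starts 90 m/s; Δx = 90·5 + ½·-9·5² = 337.5 m; v ends 45 m/s.
x(19) = -7 + Σ Δx = 702.5 m.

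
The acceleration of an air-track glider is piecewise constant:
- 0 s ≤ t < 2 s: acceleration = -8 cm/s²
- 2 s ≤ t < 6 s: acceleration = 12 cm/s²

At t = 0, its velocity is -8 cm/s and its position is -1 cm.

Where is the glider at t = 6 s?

-33 cm

On each constant-a segment, Δv = aΔt and Δx = v₀Δt + ½aΔt²; chain segment to segment.
0–2 s: v starts -8 cm/s; Δx = -8·2 + ½·-8·2² = -32 cm; v ends -24 cm/s.
2–6 s: v starts -24 cm/s; Δx = -24·4 + ½·12·4² = 0 cm; v ends 24 cm/s.
x(6) = -1 + Σ Δx = -33 cm.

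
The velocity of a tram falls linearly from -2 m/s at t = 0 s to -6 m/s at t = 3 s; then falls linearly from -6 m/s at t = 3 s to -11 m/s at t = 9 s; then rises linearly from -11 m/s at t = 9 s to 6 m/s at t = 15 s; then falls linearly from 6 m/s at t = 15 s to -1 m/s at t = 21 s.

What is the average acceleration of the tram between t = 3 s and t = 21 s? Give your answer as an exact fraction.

Average acceleration = Δv/Δt = (-1 − -6)/(21 − 3) = 5/18 m/s².

5/18 m/s²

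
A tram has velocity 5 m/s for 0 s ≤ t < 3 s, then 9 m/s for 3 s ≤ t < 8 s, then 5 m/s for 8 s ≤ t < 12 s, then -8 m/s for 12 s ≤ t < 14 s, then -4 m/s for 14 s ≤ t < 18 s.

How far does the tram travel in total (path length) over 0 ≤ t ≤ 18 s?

112 m

Distance (not displacement) is the total path length: add the absolute areas under v-t.
0–3 s: |5| × 3 = 15 m
3–8 s: |9| × 5 = 45 m
8–12 s: |5| × 4 = 20 m
12–14 s: |-8| × 2 = 16 m
14–18 s: |-4| × 4 = 16 m
Total distance = 112 m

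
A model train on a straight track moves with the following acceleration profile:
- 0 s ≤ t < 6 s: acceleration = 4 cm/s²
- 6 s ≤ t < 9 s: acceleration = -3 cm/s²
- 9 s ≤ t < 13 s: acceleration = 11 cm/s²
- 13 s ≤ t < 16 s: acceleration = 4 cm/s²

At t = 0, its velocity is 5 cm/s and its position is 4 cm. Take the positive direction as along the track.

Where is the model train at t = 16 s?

557.5 cm

On each constant-a segment, Δv = aΔt and Δx = v₀Δt + ½aΔt²; chain segment to segment.
0–6 s: v starts 5 cm/s; Δx = 5·6 + ½·4·6² = 102 cm; v ends 29 cm/s.
6–9 s: v starts 29 cm/s; Δx = 29·3 + ½·-3·3² = 73.5 cm; v ends 20 cm/s.
9–13 s: v starts 20 cm/s; Δx = 20·4 + ½·11·4² = 168 cm; v ends 64 cm/s.
13–16 s: v starts 64 cm/s; Δx = 64·3 + ½·4·3² = 210 cm; v ends 76 cm/s.
x(16) = 4 + Σ Δx = 557.5 cm.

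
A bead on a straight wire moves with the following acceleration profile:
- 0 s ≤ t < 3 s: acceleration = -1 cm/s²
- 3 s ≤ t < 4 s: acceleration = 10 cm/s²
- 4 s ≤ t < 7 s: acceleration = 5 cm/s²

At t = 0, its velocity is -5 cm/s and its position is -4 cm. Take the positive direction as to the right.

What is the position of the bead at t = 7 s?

2 cm

On each constant-a segment, Δv = aΔt and Δx = v₀Δt + ½aΔt²; chain segment to segment.
0–3 s: v starts -5 cm/s; Δx = -5·3 + ½·-1·3² = -19.5 cm; v ends -8 cm/s.
3–4 s: v starts -8 cm/s; Δx = -8·1 + ½·10·1² = -3 cm; v ends 2 cm/s.
4–7 s: v starts 2 cm/s; Δx = 2·3 + ½·5·3² = 28.5 cm; v ends 17 cm/s.
x(7) = -4 + Σ Δx = 2 cm.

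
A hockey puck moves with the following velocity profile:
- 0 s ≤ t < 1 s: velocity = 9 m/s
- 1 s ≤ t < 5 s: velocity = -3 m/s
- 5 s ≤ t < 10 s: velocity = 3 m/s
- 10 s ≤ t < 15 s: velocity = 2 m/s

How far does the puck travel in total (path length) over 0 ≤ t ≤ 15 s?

46 m

Distance (not displacement) is the total path length: add the absolute areas under v-t.
0–1 s: |9| × 1 = 9 m
1–5 s: |-3| × 4 = 12 m
5–10 s: |3| × 5 = 15 m
10–15 s: |2| × 5 = 10 m
Total distance = 46 m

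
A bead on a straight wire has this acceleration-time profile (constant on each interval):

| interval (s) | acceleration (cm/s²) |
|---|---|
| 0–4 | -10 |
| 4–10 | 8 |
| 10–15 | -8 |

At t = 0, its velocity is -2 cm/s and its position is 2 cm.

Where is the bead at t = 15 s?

On each constant-a segment, Δv = aΔt and Δx = v₀Δt + ½aΔt²; chain segment to segment.
0–4 s: v starts -2 cm/s; Δx = -2·4 + ½·-10·4² = -88 cm; v ends -42 cm/s.
4–10 s: v starts -42 cm/s; Δx = -42·6 + ½·8·6² = -108 cm; v ends 6 cm/s.
10–15 s: v starts 6 cm/s; Δx = 6·5 + ½·-8·5² = -70 cm; v ends -34 cm/s.
x(15) = 2 + Σ Δx = -264 cm.

-264 cm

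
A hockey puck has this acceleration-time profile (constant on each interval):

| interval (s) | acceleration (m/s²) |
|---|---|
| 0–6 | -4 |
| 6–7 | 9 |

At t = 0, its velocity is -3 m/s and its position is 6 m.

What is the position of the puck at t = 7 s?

-106.5 m

On each constant-a segment, Δv = aΔt and Δx = v₀Δt + ½aΔt²; chain segment to segment.
0–6 s: v starts -3 m/s; Δx = -3·6 + ½·-4·6² = -90 m; v ends -27 m/s.
6–7 s: v starts -27 m/s; Δx = -27·1 + ½·9·1² = -22.5 m; v ends -18 m/s.
x(7) = 6 + Σ Δx = -106.5 m.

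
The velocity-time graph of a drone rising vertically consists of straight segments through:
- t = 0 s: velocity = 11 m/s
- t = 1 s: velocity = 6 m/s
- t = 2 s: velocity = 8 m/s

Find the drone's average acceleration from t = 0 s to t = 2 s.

-1.5 m/s²

Average acceleration = Δv/Δt = (8 − 11)/(2 − 0) = -1.5 m/s².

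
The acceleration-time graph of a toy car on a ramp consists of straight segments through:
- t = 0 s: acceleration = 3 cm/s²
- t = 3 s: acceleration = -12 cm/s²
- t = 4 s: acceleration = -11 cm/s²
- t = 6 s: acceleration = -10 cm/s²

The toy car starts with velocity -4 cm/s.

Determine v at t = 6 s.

Δv equals the area under the a-t graph; then v = v₀ + Δv.
0–3 s: ½(3 + -12)(3) = -13.5 cm/s
3–4 s: ½(-12 + -11)(1) = -11.5 cm/s
4–6 s: ½(-11 + -10)(2) = -21 cm/s
Δv = -46 cm/s, so v(6) = -4 + (-46) = -50 cm/s.

-50 cm/s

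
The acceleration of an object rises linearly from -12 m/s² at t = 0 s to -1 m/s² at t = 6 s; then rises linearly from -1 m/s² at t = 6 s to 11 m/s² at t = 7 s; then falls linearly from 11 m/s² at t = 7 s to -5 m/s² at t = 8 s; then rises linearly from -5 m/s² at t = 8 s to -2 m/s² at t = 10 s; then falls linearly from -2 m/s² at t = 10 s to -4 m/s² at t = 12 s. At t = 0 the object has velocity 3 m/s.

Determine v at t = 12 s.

-41 m/s

Δv equals the area under the a-t graph; then v = v₀ + Δv.
0–6 s: ½(-12 + -1)(6) = -39 m/s
6–7 s: ½(-1 + 11)(1) = 5 m/s
7–8 s: ½(11 + -5)(1) = 3 m/s
8–10 s: ½(-5 + -2)(2) = -7 m/s
10–12 s: ½(-2 + -4)(2) = -6 m/s
Δv = -44 m/s, so v(12) = 3 + (-44) = -41 m/s.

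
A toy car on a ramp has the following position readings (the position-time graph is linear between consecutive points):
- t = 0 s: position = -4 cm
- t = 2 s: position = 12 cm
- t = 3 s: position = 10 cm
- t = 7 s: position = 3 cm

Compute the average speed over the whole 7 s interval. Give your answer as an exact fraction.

Average speed = (total path length)/(elapsed time); on a piecewise-linear x-t graph the path length is Σ|Δx|.
0–2 s: |Δx| = |12 − -4| = 16 cm
2–3 s: |Δx| = |10 − 12| = 2 cm
3–7 s: |Δx| = |3 − 10| = 7 cm
Total path = 25 cm; average speed = 25/7 = 25/7 cm/s.

25/7 cm/s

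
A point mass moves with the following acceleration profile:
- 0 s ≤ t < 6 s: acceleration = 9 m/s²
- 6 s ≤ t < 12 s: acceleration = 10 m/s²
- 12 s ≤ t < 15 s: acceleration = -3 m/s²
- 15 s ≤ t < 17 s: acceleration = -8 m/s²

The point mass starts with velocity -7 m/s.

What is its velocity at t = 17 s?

82 m/s

Δv equals the area under the a-t graph; then v = v₀ + Δv.
0–6 s: 9 × 6 = 54 m/s
6–12 s: 10 × 6 = 60 m/s
12–15 s: -3 × 3 = -9 m/s
15–17 s: -8 × 2 = -16 m/s
Δv = 89 m/s, so v(17) = -7 + (89) = 82 m/s.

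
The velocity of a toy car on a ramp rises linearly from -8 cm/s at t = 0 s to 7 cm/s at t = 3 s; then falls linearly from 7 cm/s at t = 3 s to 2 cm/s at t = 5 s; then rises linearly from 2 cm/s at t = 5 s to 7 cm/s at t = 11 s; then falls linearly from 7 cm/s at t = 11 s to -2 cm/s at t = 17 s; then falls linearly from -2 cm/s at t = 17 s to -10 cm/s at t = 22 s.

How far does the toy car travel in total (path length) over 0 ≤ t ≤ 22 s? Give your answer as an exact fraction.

2849/30 cm

Distance (not displacement) is the total path length: add the absolute areas under v-t.
0–3 s: v = 0 at t = 1.6 s; triangle areas 6.4 + 4.9 = 11.3 cm
3–5 s: |½(7 + 2)(2)| = 9 cm
5–11 s: |½(2 + 7)(6)| = 27 cm
11–17 s: v = 0 at t = 47/3 s; triangle areas 49/3 + 4/3 = 53/3 cm
17–22 s: |½(-2 + -10)(5)| = 30 cm
Total distance = 2849/30 cm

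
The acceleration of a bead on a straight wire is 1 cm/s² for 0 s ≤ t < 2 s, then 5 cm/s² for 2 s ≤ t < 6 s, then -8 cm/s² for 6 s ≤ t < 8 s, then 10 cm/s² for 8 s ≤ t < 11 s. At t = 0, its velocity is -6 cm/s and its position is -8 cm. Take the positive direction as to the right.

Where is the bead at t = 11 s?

On each constant-a segment, Δv = aΔt and Δx = v₀Δt + ½aΔt²; chain segment to segment.
0–2 s: v starts -6 cm/s; Δx = -6·2 + ½·1·2² = -10 cm; v ends -4 cm/s.
2–6 s: v starts -4 cm/s; Δx = -4·4 + ½·5·4² = 24 cm; v ends 16 cm/s.
6–8 s: v starts 16 cm/s; Δx = 16·2 + ½·-8·2² = 16 cm; v ends 0 cm/s.
8–11 s: v starts 0 cm/s; Δx = 0·3 + ½·10·3² = 45 cm; v ends 30 cm/s.
x(11) = -8 + Σ Δx = 67 cm.

67 cm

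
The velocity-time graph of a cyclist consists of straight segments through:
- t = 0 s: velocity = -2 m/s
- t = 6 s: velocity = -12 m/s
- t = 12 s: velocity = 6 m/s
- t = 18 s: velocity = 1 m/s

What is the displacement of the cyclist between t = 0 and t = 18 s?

-39 m

Displacement is the signed area under the v-t curve.
0–6 s: ½(-2 + -12)(6) = -42 m
6–12 s: ½(-12 + 6)(6) = -18 m
12–18 s: ½(6 + 1)(6) = 21 m
Net displacement = -39 m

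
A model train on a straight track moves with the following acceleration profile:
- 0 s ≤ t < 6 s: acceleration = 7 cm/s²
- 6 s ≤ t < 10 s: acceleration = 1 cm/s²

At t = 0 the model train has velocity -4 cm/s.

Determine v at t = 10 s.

42 cm/s

Δv equals the area under the a-t graph; then v = v₀ + Δv.
0–6 s: 7 × 6 = 42 cm/s
6–10 s: 1 × 4 = 4 cm/s
Δv = 46 cm/s, so v(10) = -4 + (46) = 42 cm/s.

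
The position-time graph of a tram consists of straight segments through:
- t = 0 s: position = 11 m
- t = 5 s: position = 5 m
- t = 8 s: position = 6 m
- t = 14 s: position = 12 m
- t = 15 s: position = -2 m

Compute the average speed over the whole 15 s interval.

1.8 m/s

Average speed = (total path length)/(elapsed time); on a piecewise-linear x-t graph the path length is Σ|Δx|.
0–5 s: |Δx| = |5 − 11| = 6 m
5–8 s: |Δx| = |6 − 5| = 1 m
8–14 s: |Δx| = |12 − 6| = 6 m
14–15 s: |Δx| = |-2 − 12| = 14 m
Total path = 27 m; average speed = 27/15 = 1.8 m/s.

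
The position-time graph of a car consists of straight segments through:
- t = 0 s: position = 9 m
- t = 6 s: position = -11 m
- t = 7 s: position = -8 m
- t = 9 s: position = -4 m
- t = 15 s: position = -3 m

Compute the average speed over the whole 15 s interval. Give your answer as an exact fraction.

Average speed = (total path length)/(elapsed time); on a piecewise-linear x-t graph the path length is Σ|Δx|.
0–6 s: |Δx| = |-11 − 9| = 20 m
6–7 s: |Δx| = |-8 − -11| = 3 m
7–9 s: |Δx| = |-4 − -8| = 4 m
9–15 s: |Δx| = |-3 − -4| = 1 m
Total path = 28 m; average speed = 28/15 = 28/15 m/s.

28/15 m/s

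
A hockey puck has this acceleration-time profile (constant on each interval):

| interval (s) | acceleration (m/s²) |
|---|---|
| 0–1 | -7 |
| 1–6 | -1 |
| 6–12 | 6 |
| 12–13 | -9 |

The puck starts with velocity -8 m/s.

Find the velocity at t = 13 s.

Δv equals the area under the a-t graph; then v = v₀ + Δv.
0–1 s: -7 × 1 = -7 m/s
1–6 s: -1 × 5 = -5 m/s
6–12 s: 6 × 6 = 36 m/s
12–13 s: -9 × 1 = -9 m/s
Δv = 15 m/s, so v(13) = -8 + (15) = 7 m/s.

7 m/s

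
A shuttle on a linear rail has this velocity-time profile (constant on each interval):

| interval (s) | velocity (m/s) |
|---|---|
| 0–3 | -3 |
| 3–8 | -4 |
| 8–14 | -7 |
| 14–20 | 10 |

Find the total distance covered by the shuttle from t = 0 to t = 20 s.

Distance (not displacement) is the total path length: add the absolute areas under v-t.
0–3 s: |-3| × 3 = 9 m
3–8 s: |-4| × 5 = 20 m
8–14 s: |-7| × 6 = 42 m
14–20 s: |10| × 6 = 60 m
Total distance = 131 m

131 m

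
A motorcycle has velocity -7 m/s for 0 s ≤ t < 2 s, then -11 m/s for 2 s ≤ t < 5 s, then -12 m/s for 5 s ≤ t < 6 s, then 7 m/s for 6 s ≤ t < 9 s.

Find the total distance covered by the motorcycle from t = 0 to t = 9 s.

Distance (not displacement) is the total path length: add the absolute areas under v-t.
0–2 s: |-7| × 2 = 14 m
2–5 s: |-11| × 3 = 33 m
5–6 s: |-12| × 1 = 12 m
6–9 s: |7| × 3 = 21 m
Total distance = 80 m

80 m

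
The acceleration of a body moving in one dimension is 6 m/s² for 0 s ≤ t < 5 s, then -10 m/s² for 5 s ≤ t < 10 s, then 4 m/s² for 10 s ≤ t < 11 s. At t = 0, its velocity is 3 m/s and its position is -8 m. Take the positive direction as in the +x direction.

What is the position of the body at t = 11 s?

107 m

On each constant-a segment, Δv = aΔt and Δx = v₀Δt + ½aΔt²; chain segment to segment.
0–5 s: v starts 3 m/s; Δx = 3·5 + ½·6·5² = 90 m; v ends 33 m/s.
5–10 s: v starts 33 m/s; Δx = 33·5 + ½·-10·5² = 40 m; v ends -17 m/s.
10–11 s: v starts -17 m/s; Δx = -17·1 + ½·4·1² = -15 m; v ends -13 m/s.
x(11) = -8 + Σ Δx = 107 m.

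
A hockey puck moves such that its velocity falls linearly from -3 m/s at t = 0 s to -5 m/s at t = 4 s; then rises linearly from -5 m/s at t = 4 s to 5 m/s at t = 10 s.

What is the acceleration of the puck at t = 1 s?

Acceleration is the slope of the v-t graph on 0–4 s: (-5 − -3)/(4 − 0) = -0.5 m/s².

-0.5 m/s²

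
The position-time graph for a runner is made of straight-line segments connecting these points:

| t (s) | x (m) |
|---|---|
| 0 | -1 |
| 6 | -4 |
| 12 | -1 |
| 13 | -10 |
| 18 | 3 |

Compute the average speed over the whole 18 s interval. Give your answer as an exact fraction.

Average speed = (total path length)/(elapsed time); on a piecewise-linear x-t graph the path length is Σ|Δx|.
0–6 s: |Δx| = |-4 − -1| = 3 m
6–12 s: |Δx| = |-1 − -4| = 3 m
12–13 s: |Δx| = |-10 − -1| = 9 m
13–18 s: |Δx| = |3 − -10| = 13 m
Total path = 28 m; average speed = 28/18 = 14/9 m/s.

14/9 m/s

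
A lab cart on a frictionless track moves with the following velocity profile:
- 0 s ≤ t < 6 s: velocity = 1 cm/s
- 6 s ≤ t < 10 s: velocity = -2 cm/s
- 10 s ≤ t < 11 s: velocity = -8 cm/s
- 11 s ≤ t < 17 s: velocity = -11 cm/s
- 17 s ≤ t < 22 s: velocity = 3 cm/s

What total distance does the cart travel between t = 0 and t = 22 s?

103 cm

Distance (not displacement) is the total path length: add the absolute areas under v-t.
0–6 s: |1| × 6 = 6 cm
6–10 s: |-2| × 4 = 8 cm
10–11 s: |-8| × 1 = 8 cm
11–17 s: |-11| × 6 = 66 cm
17–22 s: |3| × 5 = 15 cm
Total distance = 103 cm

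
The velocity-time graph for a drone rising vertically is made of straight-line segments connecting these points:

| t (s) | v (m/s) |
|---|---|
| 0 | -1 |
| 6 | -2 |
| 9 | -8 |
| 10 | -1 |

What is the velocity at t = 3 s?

-1.5 m/s

On 0–6 s the graph is linear from -1 to -2 m/s: v(3) = -1 + (-2 − -1)·(3 − 0)/(6 − 0) = -1.5 m/s.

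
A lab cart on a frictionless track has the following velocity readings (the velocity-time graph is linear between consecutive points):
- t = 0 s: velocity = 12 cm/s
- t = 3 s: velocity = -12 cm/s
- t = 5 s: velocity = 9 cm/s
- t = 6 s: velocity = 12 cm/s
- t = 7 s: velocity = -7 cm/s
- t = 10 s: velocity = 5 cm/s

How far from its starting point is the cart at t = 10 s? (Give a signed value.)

7 cm

Displacement is the signed area under the v-t curve.
0–3 s: ½(12 + -12)(3) = 0 cm
3–5 s: ½(-12 + 9)(2) = -3 cm
5–6 s: ½(9 + 12)(1) = 10.5 cm
6–7 s: ½(12 + -7)(1) = 2.5 cm
7–10 s: ½(-7 + 5)(3) = -3 cm
Net displacement = 7 cm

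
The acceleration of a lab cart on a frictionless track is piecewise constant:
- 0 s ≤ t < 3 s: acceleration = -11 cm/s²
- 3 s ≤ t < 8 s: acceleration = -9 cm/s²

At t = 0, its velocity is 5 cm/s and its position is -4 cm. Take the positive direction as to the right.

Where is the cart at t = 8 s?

-291 cm

On each constant-a segment, Δv = aΔt and Δx = v₀Δt + ½aΔt²; chain segment to segment.
0–3 s: v starts 5 cm/s; Δx = 5·3 + ½·-11·3² = -34.5 cm; v ends -28 cm/s.
3–8 s: v starts -28 cm/s; Δx = -28·5 + ½·-9·5² = -252.5 cm; v ends -73 cm/s.
x(8) = -4 + Σ Δx = -291 cm.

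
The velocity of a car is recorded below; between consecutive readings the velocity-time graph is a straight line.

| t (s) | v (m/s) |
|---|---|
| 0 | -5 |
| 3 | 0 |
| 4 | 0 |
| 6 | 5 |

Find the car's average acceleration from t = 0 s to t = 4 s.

1.25 m/s²

Average acceleration = Δv/Δt = (0 − -5)/(4 − 0) = 1.25 m/s².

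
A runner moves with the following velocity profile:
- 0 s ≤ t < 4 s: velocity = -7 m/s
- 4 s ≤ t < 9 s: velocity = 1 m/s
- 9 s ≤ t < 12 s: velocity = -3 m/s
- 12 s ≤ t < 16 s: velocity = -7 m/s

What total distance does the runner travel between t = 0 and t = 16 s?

70 m

Total distance travelled is ∫|v| dt — sum the magnitudes of each area piece.
0–4 s: |-7| × 4 = 28 m
4–9 s: |1| × 5 = 5 m
9–12 s: |-3| × 3 = 9 m
12–16 s: |-7| × 4 = 28 m
Total distance = 70 m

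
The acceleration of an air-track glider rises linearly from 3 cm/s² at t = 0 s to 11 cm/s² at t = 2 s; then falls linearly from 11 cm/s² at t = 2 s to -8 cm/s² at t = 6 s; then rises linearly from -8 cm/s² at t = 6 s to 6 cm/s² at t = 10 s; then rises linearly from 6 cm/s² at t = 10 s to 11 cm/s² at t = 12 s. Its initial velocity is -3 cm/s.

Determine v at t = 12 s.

Δv equals the area under the a-t graph; then v = v₀ + Δv.
0–2 s: ½(3 + 11)(2) = 14 cm/s
2–6 s: ½(11 + -8)(4) = 6 cm/s
6–10 s: ½(-8 + 6)(4) = -4 cm/s
10–12 s: ½(6 + 11)(2) = 17 cm/s
Δv = 33 cm/s, so v(12) = -3 + (33) = 30 cm/s.

30 cm/s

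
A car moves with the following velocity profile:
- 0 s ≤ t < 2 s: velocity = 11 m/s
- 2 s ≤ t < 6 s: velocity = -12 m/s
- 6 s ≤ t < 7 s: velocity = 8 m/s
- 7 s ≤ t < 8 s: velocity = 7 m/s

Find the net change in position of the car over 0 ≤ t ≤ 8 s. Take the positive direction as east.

Net displacement equals the area under the velocity-time graph (areas below the axis count negative).
0–2 s: 11 × 2 = 22 m
2–6 s: -12 × 4 = -48 m
6–7 s: 8 × 1 = 8 m
7–8 s: 7 × 1 = 7 m
Net displacement = -11 m

-11 m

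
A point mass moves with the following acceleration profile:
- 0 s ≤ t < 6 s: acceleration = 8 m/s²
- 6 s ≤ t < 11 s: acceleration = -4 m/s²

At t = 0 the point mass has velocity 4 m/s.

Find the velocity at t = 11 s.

Δv equals the area under the a-t graph; then v = v₀ + Δv.
0–6 s: 8 × 6 = 48 m/s
6–11 s: -4 × 5 = -20 m/s
Δv = 28 m/s, so v(11) = 4 + (28) = 32 m/s.

32 m/s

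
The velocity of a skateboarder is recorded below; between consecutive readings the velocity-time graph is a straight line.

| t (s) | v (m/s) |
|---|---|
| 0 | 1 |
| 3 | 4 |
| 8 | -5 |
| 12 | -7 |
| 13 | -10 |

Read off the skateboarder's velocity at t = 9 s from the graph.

On 8–12 s the graph is linear from -5 to -7 m/s: v(9) = -5 + (-7 − -5)·(9 − 8)/(12 − 8) = -5.5 m/s.

-5.5 m/s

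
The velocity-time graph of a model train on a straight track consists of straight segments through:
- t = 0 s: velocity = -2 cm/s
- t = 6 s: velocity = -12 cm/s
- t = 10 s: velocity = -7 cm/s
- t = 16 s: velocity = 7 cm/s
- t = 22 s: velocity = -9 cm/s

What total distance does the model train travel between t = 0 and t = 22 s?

125.375 cm

Distance (not displacement) is the total path length: add the absolute areas under v-t.
0–6 s: |½(-2 + -12)(6)| = 42 cm
6–10 s: |½(-12 + -7)(4)| = 38 cm
10–16 s: v = 0 at t = 13 s; triangle areas 10.5 + 10.5 = 21 cm
16–22 s: v = 0 at t = 18.625 s; triangle areas 9.1875 + 15.1875 = 24.375 cm
Total distance = 125.375 cm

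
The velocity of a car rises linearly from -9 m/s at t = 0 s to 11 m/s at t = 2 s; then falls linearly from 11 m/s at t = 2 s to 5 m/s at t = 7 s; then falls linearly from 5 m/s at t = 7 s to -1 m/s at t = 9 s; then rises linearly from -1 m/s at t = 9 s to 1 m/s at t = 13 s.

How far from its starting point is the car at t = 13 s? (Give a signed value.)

Net displacement equals the area under the velocity-time graph (areas below the axis count negative).
0–2 s: ½(-9 + 11)(2) = 2 m
2–7 s: ½(11 + 5)(5) = 40 m
7–9 s: ½(5 + -1)(2) = 4 m
9–13 s: ½(-1 + 1)(4) = 0 m
Net displacement = 46 m

46 m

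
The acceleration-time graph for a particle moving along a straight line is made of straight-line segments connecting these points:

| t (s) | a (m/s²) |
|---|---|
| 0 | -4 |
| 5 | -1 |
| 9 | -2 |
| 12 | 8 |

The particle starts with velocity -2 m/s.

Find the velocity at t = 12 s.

Δv equals the area under the a-t graph; then v = v₀ + Δv.
0–5 s: ½(-4 + -1)(5) = -12.5 m/s
5–9 s: ½(-1 + -2)(4) = -6 m/s
9–12 s: ½(-2 + 8)(3) = 9 m/s
Δv = -9.5 m/s, so v(12) = -2 + (-9.5) = -11.5 m/s.

-11.5 m/s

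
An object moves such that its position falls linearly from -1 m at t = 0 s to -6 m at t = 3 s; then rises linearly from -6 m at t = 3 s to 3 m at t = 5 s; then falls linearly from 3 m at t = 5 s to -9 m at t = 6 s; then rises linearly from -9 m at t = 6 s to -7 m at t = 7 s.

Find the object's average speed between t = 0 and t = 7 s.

Average speed = (total path length)/(elapsed time); on a piecewise-linear x-t graph the path length is Σ|Δx|.
0–3 s: |Δx| = |-6 − -1| = 5 m
3–5 s: |Δx| = |3 − -6| = 9 m
5–6 s: |Δx| = |-9 − 3| = 12 m
6–7 s: |Δx| = |-7 − -9| = 2 m
Total path = 28 m; average speed = 28/7 = 4 m/s.

4 m/s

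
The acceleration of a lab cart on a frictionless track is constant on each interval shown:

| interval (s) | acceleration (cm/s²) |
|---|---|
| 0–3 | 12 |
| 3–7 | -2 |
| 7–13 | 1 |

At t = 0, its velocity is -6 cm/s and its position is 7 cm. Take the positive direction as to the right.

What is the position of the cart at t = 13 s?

297 cm

On each constant-a segment, Δv = aΔt and Δx = v₀Δt + ½aΔt²; chain segment to segment.
0–3 s: v starts -6 cm/s; Δx = -6·3 + ½·12·3² = 36 cm; v ends 30 cm/s.
3–7 s: v starts 30 cm/s; Δx = 30·4 + ½·-2·4² = 104 cm; v ends 22 cm/s.
7–13 s: v starts 22 cm/s; Δx = 22·6 + ½·1·6² = 150 cm; v ends 28 cm/s.
x(13) = 7 + Σ Δx = 297 cm.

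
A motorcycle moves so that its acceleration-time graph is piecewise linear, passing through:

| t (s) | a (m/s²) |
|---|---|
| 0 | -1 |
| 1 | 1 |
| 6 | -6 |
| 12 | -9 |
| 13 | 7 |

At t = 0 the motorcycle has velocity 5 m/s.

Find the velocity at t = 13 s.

-53.5 m/s

Δv equals the area under the a-t graph; then v = v₀ + Δv.
0–1 s: ½(-1 + 1)(1) = 0 m/s
1–6 s: ½(1 + -6)(5) = -12.5 m/s
6–12 s: ½(-6 + -9)(6) = -45 m/s
12–13 s: ½(-9 + 7)(1) = -1 m/s
Δv = -58.5 m/s, so v(13) = 5 + (-58.5) = -53.5 m/s.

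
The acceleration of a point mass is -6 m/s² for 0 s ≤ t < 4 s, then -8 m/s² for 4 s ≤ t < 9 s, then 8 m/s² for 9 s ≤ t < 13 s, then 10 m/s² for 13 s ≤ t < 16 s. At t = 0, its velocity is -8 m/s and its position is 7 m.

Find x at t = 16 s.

-632 m

On each constant-a segment, Δv = aΔt and Δx = v₀Δt + ½aΔt²; chain segment to segment.
0–4 s: v starts -8 m/s; Δx = -8·4 + ½·-6·4² = -80 m; v ends -32 m/s.
4–9 s: v starts -32 m/s; Δx = -32·5 + ½·-8·5² = -260 m; v ends -72 m/s.
9–13 s: v starts -72 m/s; Δx = -72·4 + ½·8·4² = -224 m; v ends -40 m/s.
13–16 s: v starts -40 m/s; Δx = -40·3 + ½·10·3² = -75 m; v ends -10 m/s.
x(16) = 7 + Σ Δx = -632 m.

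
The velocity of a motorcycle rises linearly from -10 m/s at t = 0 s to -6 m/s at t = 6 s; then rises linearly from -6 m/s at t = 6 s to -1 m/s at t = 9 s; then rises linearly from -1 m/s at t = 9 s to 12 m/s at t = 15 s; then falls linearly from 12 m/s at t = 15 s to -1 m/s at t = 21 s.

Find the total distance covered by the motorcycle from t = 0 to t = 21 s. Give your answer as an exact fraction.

3261/26 m

Total distance travelled is ∫|v| dt — sum the magnitudes of each area piece.
0–6 s: |½(-10 + -6)(6)| = 48 m
6–9 s: |½(-6 + -1)(3)| = 10.5 m
9–15 s: v = 0 at t = 123/13 s; triangle areas 3/13 + 432/13 = 435/13 m
15–21 s: v = 0 at t = 267/13 s; triangle areas 432/13 + 3/13 = 435/13 m
Total distance = 3261/26 m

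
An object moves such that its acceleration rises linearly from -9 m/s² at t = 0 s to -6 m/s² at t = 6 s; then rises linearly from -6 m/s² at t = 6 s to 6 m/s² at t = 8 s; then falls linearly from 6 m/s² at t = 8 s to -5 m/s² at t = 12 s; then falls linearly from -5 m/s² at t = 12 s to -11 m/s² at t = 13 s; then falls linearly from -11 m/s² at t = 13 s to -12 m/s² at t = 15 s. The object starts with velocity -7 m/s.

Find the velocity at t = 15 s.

-81 m/s

Δv equals the area under the a-t graph; then v = v₀ + Δv.
0–6 s: ½(-9 + -6)(6) = -45 m/s
6–8 s: ½(-6 + 6)(2) = 0 m/s
8–12 s: ½(6 + -5)(4) = 2 m/s
12–13 s: ½(-5 + -11)(1) = -8 m/s
13–15 s: ½(-11 + -12)(2) = -23 m/s
Δv = -74 m/s, so v(15) = -7 + (-74) = -81 m/s.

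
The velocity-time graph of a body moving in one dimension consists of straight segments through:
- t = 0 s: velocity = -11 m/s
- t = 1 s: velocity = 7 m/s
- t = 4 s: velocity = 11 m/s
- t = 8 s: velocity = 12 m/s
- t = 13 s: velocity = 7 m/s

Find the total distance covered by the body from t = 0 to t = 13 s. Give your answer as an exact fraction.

1127/9 m

Distance (not displacement) is the total path length: add the absolute areas under v-t.
0–1 s: v = 0 at t = 11/18 s; triangle areas 121/36 + 49/36 = 85/18 m
1–4 s: |½(7 + 11)(3)| = 27 m
4–8 s: |½(11 + 12)(4)| = 46 m
8–13 s: |½(12 + 7)(5)| = 47.5 m
Total distance = 1127/9 m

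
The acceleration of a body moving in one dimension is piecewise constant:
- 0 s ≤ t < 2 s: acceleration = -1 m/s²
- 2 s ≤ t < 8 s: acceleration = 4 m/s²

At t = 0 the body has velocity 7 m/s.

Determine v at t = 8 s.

Δv equals the area under the a-t graph; then v = v₀ + Δv.
0–2 s: -1 × 2 = -2 m/s
2–8 s: 4 × 6 = 24 m/s
Δv = 22 m/s, so v(8) = 7 + (22) = 29 m/s.

29 m/s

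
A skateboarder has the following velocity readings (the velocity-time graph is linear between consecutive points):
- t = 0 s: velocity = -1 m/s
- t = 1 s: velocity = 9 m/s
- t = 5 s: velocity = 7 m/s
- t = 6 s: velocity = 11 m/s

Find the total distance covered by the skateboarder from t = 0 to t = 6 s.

45.1 m

Total distance travelled is ∫|v| dt — sum the magnitudes of each area piece.
0–1 s: v = 0 at t = 0.1 s; triangle areas 0.05 + 4.05 = 4.1 m
1–5 s: |½(9 + 7)(4)| = 32 m
5–6 s: |½(7 + 11)(1)| = 9 m
Total distance = 45.1 m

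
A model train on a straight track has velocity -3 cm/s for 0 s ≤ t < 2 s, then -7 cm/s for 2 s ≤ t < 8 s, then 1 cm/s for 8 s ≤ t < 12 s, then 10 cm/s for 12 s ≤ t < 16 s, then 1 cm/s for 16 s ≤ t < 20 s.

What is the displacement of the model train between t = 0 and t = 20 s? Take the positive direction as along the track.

0 cm

Displacement is the signed area under the v-t curve.
0–2 s: -3 × 2 = -6 cm
2–8 s: -7 × 6 = -42 cm
8–12 s: 1 × 4 = 4 cm
12–16 s: 10 × 4 = 40 cm
16–20 s: 1 × 4 = 4 cm
Net displacement = 0 cm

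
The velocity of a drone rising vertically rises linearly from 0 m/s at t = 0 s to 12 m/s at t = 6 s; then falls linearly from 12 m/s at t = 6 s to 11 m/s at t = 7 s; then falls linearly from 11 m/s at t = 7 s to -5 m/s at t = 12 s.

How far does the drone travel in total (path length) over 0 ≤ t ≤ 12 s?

Distance (not displacement) is the total path length: add the absolute areas under v-t.
0–6 s: |½(0 + 12)(6)| = 36 m
6–7 s: |½(12 + 11)(1)| = 11.5 m
7–12 s: v = 0 at t = 10.4375 s; triangle areas 18.90625 + 3.90625 = 22.8125 m
Total distance = 70.3125 m

70.3125 m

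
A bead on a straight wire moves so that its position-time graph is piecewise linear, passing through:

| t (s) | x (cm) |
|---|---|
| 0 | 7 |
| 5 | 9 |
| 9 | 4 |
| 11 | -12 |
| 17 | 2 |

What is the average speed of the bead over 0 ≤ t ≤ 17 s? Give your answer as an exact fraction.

Average speed = (total path length)/(elapsed time); on a piecewise-linear x-t graph the path length is Σ|Δx|.
0–5 s: |Δx| = |9 − 7| = 2 cm
5–9 s: |Δx| = |4 − 9| = 5 cm
9–11 s: |Δx| = |-12 − 4| = 16 cm
11–17 s: |Δx| = |2 − -12| = 14 cm
Total path = 37 cm; average speed = 37/17 = 37/17 cm/s.

37/17 cm/s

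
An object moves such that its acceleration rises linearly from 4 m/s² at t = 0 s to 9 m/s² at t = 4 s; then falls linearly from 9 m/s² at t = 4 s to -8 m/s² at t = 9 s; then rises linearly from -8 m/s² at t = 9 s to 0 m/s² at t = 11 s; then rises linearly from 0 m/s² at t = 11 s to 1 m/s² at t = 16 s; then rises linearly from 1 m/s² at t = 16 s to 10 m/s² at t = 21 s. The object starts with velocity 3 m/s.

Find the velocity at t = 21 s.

53.5 m/s

Δv equals the area under the a-t graph; then v = v₀ + Δv.
0–4 s: ½(4 + 9)(4) = 26 m/s
4–9 s: ½(9 + -8)(5) = 2.5 m/s
9–11 s: ½(-8 + 0)(2) = -8 m/s
11–16 s: ½(0 + 1)(5) = 2.5 m/s
16–21 s: ½(1 + 10)(5) = 27.5 m/s
Δv = 50.5 m/s, so v(21) = 3 + (50.5) = 53.5 m/s.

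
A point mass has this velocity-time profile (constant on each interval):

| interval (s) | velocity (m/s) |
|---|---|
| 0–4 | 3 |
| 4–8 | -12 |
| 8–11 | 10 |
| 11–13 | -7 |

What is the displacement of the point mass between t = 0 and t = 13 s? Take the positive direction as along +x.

-20 m

Net displacement equals the area under the velocity-time graph (areas below the axis count negative).
0–4 s: 3 × 4 = 12 m
4–8 s: -12 × 4 = -48 m
8–11 s: 10 × 3 = 30 m
11–13 s: -7 × 2 = -14 m
Net displacement = -20 m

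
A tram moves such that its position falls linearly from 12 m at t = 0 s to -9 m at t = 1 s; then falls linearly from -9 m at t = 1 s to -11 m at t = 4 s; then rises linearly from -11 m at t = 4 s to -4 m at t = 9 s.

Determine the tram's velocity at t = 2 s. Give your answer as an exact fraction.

-2/3 m/s

Velocity is the slope of the x-t graph on 1–4 s: (-11 − -9)/(4 − 1) = -2/3 m/s.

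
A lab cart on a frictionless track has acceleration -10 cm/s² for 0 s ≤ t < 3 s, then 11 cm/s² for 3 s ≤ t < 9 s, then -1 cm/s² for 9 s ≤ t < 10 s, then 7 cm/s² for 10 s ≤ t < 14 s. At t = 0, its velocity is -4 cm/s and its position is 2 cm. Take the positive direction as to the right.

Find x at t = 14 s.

On each constant-a segment, Δv = aΔt and Δx = v₀Δt + ½aΔt²; chain segment to segment.
0–3 s: v starts -4 cm/s; Δx = -4·3 + ½·-10·3² = -57 cm; v ends -34 cm/s.
3–9 s: v starts -34 cm/s; Δx = -34·6 + ½·11·6² = -6 cm; v ends 32 cm/s.
9–10 s: v starts 32 cm/s; Δx = 32·1 + ½·-1·1² = 31.5 cm; v ends 31 cm/s.
10–14 s: v starts 31 cm/s; Δx = 31·4 + ½·7·4² = 180 cm; v ends 59 cm/s.
x(14) = 2 + Σ Δx = 150.5 cm.

150.5 cm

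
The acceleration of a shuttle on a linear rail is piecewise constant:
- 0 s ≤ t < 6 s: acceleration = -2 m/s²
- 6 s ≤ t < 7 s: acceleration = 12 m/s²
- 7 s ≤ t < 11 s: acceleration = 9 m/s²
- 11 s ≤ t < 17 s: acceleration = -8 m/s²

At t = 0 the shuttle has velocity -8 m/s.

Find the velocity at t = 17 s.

-20 m/s

Δv equals the area under the a-t graph; then v = v₀ + Δv.
0–6 s: -2 × 6 = -12 m/s
6–7 s: 12 × 1 = 12 m/s
7–11 s: 9 × 4 = 36 m/s
11–17 s: -8 × 6 = -48 m/s
Δv = -12 m/s, so v(17) = -8 + (-12) = -20 m/s.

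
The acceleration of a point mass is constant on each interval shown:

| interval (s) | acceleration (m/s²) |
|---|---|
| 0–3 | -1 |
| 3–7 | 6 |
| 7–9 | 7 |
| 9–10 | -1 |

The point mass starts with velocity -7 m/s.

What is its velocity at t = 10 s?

27 m/s

Δv equals the area under the a-t graph; then v = v₀ + Δv.
0–3 s: -1 × 3 = -3 m/s
3–7 s: 6 × 4 = 24 m/s
7–9 s: 7 × 2 = 14 m/s
9–10 s: -1 × 1 = -1 m/s
Δv = 34 m/s, so v(10) = -7 + (34) = 27 m/s.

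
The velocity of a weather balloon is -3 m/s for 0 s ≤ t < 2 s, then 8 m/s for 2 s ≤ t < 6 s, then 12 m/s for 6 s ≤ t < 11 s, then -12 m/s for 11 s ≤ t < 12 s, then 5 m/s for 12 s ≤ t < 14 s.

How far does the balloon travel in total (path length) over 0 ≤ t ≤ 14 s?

120 m

Total distance travelled is ∫|v| dt — sum the magnitudes of each area piece.
0–2 s: |-3| × 2 = 6 m
2–6 s: |8| × 4 = 32 m
6–11 s: |12| × 5 = 60 m
11–12 s: |-12| × 1 = 12 m
12–14 s: |5| × 2 = 10 m
Total distance = 120 m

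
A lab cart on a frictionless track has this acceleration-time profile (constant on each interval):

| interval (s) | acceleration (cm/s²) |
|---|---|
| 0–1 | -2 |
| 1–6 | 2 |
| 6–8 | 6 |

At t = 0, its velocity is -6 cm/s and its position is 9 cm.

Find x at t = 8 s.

On each constant-a segment, Δv = aΔt and Δx = v₀Δt + ½aΔt²; chain segment to segment.
0–1 s: v starts -6 cm/s; Δx = -6·1 + ½·-2·1² = -7 cm; v ends -8 cm/s.
1–6 s: v starts -8 cm/s; Δx = -8·5 + ½·2·5² = -15 cm; v ends 2 cm/s.
6–8 s: v starts 2 cm/s; Δx = 2·2 + ½·6·2² = 16 cm; v ends 14 cm/s.
x(8) = 9 + Σ Δx = 3 cm.

3 cm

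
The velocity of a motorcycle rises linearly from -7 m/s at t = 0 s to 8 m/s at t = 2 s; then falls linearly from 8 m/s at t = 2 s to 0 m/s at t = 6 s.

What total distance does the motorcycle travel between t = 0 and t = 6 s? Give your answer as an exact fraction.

353/15 m

Distance (not displacement) is the total path length: add the absolute areas under v-t.
0–2 s: v = 0 at t = 14/15 s; triangle areas 49/15 + 64/15 = 113/15 m
2–6 s: |½(8 + 0)(4)| = 16 m
Total distance = 353/15 m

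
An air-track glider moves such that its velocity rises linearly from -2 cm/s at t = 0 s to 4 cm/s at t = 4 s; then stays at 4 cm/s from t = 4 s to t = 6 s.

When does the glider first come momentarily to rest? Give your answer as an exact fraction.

v changes sign on 0–4 s (from -2 to 4); the graph is linear there, so v = 0 at t = 0 + (2)·(4 − 0)/(4 − -2) = 4/3 s.

t = 4/3 s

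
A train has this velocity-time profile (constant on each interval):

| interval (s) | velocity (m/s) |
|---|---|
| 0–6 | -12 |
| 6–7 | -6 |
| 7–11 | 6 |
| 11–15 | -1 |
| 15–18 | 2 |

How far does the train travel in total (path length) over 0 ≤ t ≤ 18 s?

Distance (not displacement) is the total path length: add the absolute areas under v-t.
0–6 s: |-12| × 6 = 72 m
6–7 s: |-6| × 1 = 6 m
7–11 s: |6| × 4 = 24 m
11–15 s: |-1| × 4 = 4 m
15–18 s: |2| × 3 = 6 m
Total distance = 112 m

112 m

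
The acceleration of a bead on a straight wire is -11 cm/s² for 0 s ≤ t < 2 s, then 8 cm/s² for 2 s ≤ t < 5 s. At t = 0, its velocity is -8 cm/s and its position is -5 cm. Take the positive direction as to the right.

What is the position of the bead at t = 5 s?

On each constant-a segment, Δv = aΔt and Δx = v₀Δt + ½aΔt²; chain segment to segment.
0–2 s: v starts -8 cm/s; Δx = -8·2 + ½·-11·2² = -38 cm; v ends -30 cm/s.
2–5 s: v starts -30 cm/s; Δx = -30·3 + ½·8·3² = -54 cm; v ends -6 cm/s.
x(5) = -5 + Σ Δx = -97 cm.

-97 cm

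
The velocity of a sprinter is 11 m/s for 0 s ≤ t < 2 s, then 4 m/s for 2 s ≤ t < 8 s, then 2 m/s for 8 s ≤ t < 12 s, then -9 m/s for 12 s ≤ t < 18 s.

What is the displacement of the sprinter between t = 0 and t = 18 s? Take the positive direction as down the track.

Displacement is the signed area under the v-t curve.
0–2 s: 11 × 2 = 22 m
2–8 s: 4 × 6 = 24 m
8–12 s: 2 × 4 = 8 m
12–18 s: -9 × 6 = -54 m
Net displacement = 0 m

0 m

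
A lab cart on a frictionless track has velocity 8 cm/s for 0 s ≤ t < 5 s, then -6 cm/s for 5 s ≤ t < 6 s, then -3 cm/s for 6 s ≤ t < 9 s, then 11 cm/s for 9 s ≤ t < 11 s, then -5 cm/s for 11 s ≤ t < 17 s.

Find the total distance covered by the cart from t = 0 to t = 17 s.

107 cm

Distance (not displacement) is the total path length: add the absolute areas under v-t.
0–5 s: |8| × 5 = 40 cm
5–6 s: |-6| × 1 = 6 cm
6–9 s: |-3| × 3 = 9 cm
9–11 s: |11| × 2 = 22 cm
11–17 s: |-5| × 6 = 30 cm
Total distance = 107 cm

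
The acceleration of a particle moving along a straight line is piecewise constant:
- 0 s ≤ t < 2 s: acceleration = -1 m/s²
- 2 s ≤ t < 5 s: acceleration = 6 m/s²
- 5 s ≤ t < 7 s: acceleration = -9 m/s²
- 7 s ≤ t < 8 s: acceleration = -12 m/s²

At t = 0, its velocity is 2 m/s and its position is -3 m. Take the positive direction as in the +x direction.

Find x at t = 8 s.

On each constant-a segment, Δv = aΔt and Δx = v₀Δt + ½aΔt²; chain segment to segment.
0–2 s: v starts 2 m/s; Δx = 2·2 + ½·-1·2² = 2 m; v ends 0 m/s.
2–5 s: v starts 0 m/s; Δx = 0·3 + ½·6·3² = 27 m; v ends 18 m/s.
5–7 s: v starts 18 m/s; Δx = 18·2 + ½·-9·2² = 18 m; v ends 0 m/s.
7–8 s: v starts 0 m/s; Δx = 0·1 + ½·-12·1² = -6 m; v ends -12 m/s.
x(8) = -3 + Σ Δx = 38 m.

38 m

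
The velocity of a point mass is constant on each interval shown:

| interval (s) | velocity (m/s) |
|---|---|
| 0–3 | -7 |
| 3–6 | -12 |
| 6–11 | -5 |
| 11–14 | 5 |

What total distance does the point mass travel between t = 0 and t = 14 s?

Total distance travelled is ∫|v| dt — sum the magnitudes of each area piece.
0–3 s: |-7| × 3 = 21 m
3–6 s: |-12| × 3 = 36 m
6–11 s: |-5| × 5 = 25 m
11–14 s: |5| × 3 = 15 m
Total distance = 97 m

97 m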